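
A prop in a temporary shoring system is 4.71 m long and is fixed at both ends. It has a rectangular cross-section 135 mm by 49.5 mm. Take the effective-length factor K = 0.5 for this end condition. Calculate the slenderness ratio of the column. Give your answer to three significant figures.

Buckling occurs about the weak axis: I_min = h·b³/12 with b = 49.5 mm (the shorter side).
I_min = 135×49.5³/12 = 1.364×10^6 mm⁴
A = 6.683×10^3 mm²;  r_min = √(I/A) = √(1.364×10^6/6.683×10^3) = 14.29 mm
L_e = K·L = 0.5 × 4.71 m = 2.355 m = 2355.0 mm
λ = L_e / r_min = 2355.0 / 14.29 = 165

λ ≈ 165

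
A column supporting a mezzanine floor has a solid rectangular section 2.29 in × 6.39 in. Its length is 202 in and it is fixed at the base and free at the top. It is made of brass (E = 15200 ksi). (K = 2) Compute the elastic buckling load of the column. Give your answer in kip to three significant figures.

Buckling occurs about the weak axis: I_min = h·b³/12 with b = 2.29 in (the shorter side).
I_min = 6.39×2.29³/12 = 6.395 in⁴
Effective length L_e = K·L = 2 × 202 = 404.0 in
P_cr = π²EI / L_e² = π² × 15200×10³ × 6.395 / 404.0² = 5.878×10^3 lb

P_cr ≈ 5.88 kip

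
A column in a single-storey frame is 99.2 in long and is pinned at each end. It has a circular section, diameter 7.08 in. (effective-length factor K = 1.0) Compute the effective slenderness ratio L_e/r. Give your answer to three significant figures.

λ ≈ 56.0

I = πd⁴/64 = π×7.08⁴/64 = 123.3 in⁴
A = 39.37 in²;  r_min = √(I/A) = √(123.3/39.37) = 1.770 in
L_e = K·L = 1 × 99.2 = 99.20 in
λ = L_e / r_min = 99.200 / 1.770 = 56.0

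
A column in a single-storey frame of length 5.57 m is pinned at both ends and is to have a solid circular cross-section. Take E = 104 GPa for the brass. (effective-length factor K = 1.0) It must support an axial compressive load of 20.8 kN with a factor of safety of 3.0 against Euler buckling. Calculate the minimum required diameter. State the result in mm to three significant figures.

Required P_cr = n·P = 3.0 × 20.8 = 62.40 kN
L_e = K·L = 1 × 5.57 = 5.570 m
Required I = P_cr·L_e²/(π²E) = 6.240×10^4 × 5.570² / (π² × 1.04×10^11) = 1.886×10^-6 m⁴
I_req = 1.886×10^6 mm⁴
Solid circle: I = πd⁴/64  ⇒  d = (64I/π)^(1/4) = (64×1.886×10^6/π)^(1/4) = 78.7 mm

d ≈ 78.7 mm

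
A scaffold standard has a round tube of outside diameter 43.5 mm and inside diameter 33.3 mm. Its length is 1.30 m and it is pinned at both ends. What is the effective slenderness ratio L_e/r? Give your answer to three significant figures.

d_o = 43.5 mm, d_i = 33.3 mm
I = π(d_o⁴ − d_i⁴)/64 = π(43.5⁴ − 33.30⁴)/64 = 1.154×10^5 mm⁴
A = 615.2 mm²;  r_min = √(I/A) = √(1.154×10^5/615.2) = 13.70 mm
L_e = K·L = 1 × 1.30 m = 1.300 m = 1300.0 mm
λ = L_e / r_min = 1300.0 / 13.70 = 94.9

λ ≈ 94.9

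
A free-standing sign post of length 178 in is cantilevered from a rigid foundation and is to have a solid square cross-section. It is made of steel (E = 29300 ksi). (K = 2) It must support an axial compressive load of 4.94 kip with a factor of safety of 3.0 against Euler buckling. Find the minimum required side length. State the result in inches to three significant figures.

a ≈ 2.97 in

Required P_cr = n·P = 3.0 × 4.94 = 14.82 kip
L_e = K·L = 2 × 178 = 356.0 in
Required I = P_cr·L_e²/(π²E) = 1.482×10^4 × 356.0² / (π² × 2.93×10^7) = 6.495 in⁴
Solid square: I = a⁴/12  ⇒  a = (12I)^(1/4) = (12×6.495)^(1/4) = 2.97 in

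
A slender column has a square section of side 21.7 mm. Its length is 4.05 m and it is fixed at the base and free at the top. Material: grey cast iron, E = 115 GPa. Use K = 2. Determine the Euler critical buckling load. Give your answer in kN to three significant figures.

P_cr ≈ 0.320 kN

I = a⁴/12 = 21.7⁴/12 = 1.848×10^4 mm⁴
I = 1.848×10^4 mm⁴ = 1.848×10^-8 m⁴
Effective length L_e = K·L = 2 × 4.05 = 8.100 m
P_cr = π²EI / L_e² = π² × 115×10⁹ × 1.848×10^-8 / 8.100² = 319.7 N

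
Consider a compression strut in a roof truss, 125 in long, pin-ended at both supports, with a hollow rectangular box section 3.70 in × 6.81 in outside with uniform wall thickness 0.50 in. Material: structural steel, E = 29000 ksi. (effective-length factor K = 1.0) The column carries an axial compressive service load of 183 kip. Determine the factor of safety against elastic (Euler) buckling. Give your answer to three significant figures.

Inner dimensions: h_i = 6.81 − 2×0.50 = 5.810 in, b_i = 3.70 − 2×0.50 = 2.700 in
Weak-axis I_min = (h_o·b_o³ − h_i·b_i³)/12 with b_o = 3.70, b_i = 2.700 in (shorter outer/inner sides).
I_min = (6.81×3.70³ − 5.810×2.700³)/12 = 19.22 in⁴
Effective length L_e = K·L = 1 × 125 = 125.0 in
P_cr = π²EI / L_e² = π² × 29000×10³ × 19.22 / 125.0² = 3.520×10^5 lb
Factor of safety n = P_cr / P = 351.99 / 183 = 1.92

n ≈ 1.92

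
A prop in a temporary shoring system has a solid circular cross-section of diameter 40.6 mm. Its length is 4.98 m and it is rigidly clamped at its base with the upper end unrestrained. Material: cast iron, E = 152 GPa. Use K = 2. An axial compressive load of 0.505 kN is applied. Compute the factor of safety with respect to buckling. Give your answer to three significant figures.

n ≈ 3.99

I = πd⁴/64 = π×40.6⁴/64 = 1.334×10^5 mm⁴
I = 1.334×10^5 mm⁴ = 1.334×10^-7 m⁴
Effective length L_e = K·L = 2 × 4.98 = 9.960 m
P_cr = π²EI / L_e² = π² × 152×10⁹ × 1.334×10^-7 / 9.960² = 2.017×10^3 N
Factor of safety n = P_cr / P = 2.0170 / 0.505 = 3.99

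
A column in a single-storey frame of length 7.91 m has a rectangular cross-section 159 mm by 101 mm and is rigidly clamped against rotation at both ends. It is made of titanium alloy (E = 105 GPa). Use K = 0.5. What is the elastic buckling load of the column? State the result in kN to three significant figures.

Buckling occurs about the weak axis: I_min = h·b³/12 with b = 101 mm (the shorter side).
I_min = 159×101³/12 = 1.365×10^7 mm⁴
I = 1.365×10^7 mm⁴ = 1.365×10^-5 m⁴
Effective length L_e = K·L = 0.5 × 7.91 = 3.955 m
P_cr = π²EI / L_e² = π² × 105×10⁹ × 1.365×10^-5 / 3.955² = 9.044×10^5 N

P_cr ≈ 904 kN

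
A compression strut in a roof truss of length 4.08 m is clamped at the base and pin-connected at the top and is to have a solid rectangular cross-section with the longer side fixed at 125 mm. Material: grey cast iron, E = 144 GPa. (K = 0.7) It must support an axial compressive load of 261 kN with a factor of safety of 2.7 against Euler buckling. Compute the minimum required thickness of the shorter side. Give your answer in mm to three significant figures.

b ≈ 73.0 mm

Required P_cr = n·P = 2.7 × 261 = 704.7 kN
L_e = K·L = 0.7 × 4.08 = 2.856 m
Required I = P_cr·L_e²/(π²E) = 7.047×10^5 × 2.856² / (π² × 1.44×10^11) = 4.044×10^-6 m⁴
I_req = 4.044×10^6 mm⁴
Rectangle, weak axis: I_min = h·b³/12 with h = 125 mm fixed  ⇒  b = (12I/h)^(1/3) = 73.0 mm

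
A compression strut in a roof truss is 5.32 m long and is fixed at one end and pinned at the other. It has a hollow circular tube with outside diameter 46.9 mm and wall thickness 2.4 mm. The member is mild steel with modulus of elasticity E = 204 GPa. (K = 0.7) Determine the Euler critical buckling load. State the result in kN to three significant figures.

P_cr ≈ 12.1 kN

Inner diameter d_i = 46.9 − 2×2.4 = 42.10 mm
I = π(d_o⁴ − d_i⁴)/64 = π(46.9⁴ − 42.10⁴)/64 = 8.329×10^4 mm⁴
I = 8.329×10^4 mm⁴ = 8.329×10^-8 m⁴
Effective length L_e = K·L = 0.7 × 5.32 = 3.724 m
P_cr = π²EI / L_e² = π² × 204×10⁹ × 8.329×10^-8 / 3.724² = 1.209×10^4 N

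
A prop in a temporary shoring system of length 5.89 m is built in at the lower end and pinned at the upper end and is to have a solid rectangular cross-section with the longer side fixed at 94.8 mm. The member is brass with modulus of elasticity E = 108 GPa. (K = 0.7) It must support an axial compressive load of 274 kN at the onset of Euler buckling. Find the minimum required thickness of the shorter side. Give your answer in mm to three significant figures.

b ≈ 82.1 mm

L_e = K·L = 0.7 × 5.89 = 4.123 m
Required I = P_cr·L_e²/(π²E) = 2.740×10^5 × 4.123² / (π² × 1.08×10^11) = 4.370×10^-6 m⁴
I_req = 4.370×10^6 mm⁴
Rectangle, weak axis: I_min = h·b³/12 with h = 94.8 mm fixed  ⇒  b = (12I/h)^(1/3) = 82.1 mm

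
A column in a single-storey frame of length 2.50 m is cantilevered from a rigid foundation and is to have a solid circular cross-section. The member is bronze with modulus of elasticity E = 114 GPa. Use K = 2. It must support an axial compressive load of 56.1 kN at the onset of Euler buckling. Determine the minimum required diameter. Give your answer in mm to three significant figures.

d ≈ 71.0 mm

L_e = K·L = 2 × 2.50 = 5.000 m
Required I = P_cr·L_e²/(π²E) = 5.610×10^4 × 5.000² / (π² × 1.14×10^11) = 1.247×10^-6 m⁴
I_req = 1.247×10^6 mm⁴
Solid circle: I = πd⁴/64  ⇒  d = (64I/π)^(1/4) = (64×1.247×10^6/π)^(1/4) = 71.0 mm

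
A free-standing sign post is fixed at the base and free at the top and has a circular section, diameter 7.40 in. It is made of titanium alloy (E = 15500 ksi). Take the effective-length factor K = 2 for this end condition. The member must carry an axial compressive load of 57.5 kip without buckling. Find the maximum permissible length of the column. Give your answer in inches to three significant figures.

I = πd⁴/64 = π×7.40⁴/64 = 147.2 in⁴
At the buckling limit P_cr = P = 5.750×10^4 lb
From P_cr = π²EI/(K·L)²:  L = (1/K)·√(π²EI/P_cr) = (1/2)·√(π²×1.55×10^7×147.2/5.750×10^4)
L = 313 in

L_max ≈ 313 in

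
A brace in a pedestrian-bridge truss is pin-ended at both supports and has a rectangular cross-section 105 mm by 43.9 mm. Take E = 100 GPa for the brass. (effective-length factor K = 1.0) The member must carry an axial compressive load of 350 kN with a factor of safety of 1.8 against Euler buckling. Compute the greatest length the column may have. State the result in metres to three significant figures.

L_max ≈ 1.08 m

Buckling occurs about the weak axis: I_min = h·b³/12 with b = 43.9 mm (the shorter side).
I_min = 105×43.9³/12 = 7.403×10^5 mm⁴
I = 7.403×10^-7 m⁴
Required critical load P_cr = n·P = 1.8 × 350 = 630.0 kN = 6.300×10^5 N
From P_cr = π²EI/(K·L)²:  L = (1/K)·√(π²EI/P_cr) = (1/1)·√(π²×1.00×10^11×7.403×10^-7/6.300×10^5)
L = 1.08 m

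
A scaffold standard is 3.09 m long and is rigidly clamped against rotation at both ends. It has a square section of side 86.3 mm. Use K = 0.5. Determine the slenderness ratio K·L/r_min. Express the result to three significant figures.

λ ≈ 62.0

I = a⁴/12 = 86.3⁴/12 = 4.622×10^6 mm⁴
A = 7.448×10^3 mm²;  r_min = √(I/A) = √(4.622×10^6/7.448×10^3) = 24.91 mm
L_e = K·L = 0.5 × 3.09 m = 1.545 m = 1545.0 mm
λ = L_e / r_min = 1545.0 / 24.91 = 62.0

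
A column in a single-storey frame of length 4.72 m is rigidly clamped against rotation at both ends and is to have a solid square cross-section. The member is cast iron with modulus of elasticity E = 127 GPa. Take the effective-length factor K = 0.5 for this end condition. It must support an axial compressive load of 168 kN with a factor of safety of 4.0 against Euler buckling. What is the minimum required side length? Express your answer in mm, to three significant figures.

Required P_cr = n·P = 4.0 × 168 = 672.0 kN
L_e = K·L = 0.5 × 4.72 = 2.360 m
Required I = P_cr·L_e²/(π²E) = 6.720×10^5 × 2.360² / (π² × 1.27×10^11) = 2.986×10^-6 m⁴
I_req = 2.986×10^6 mm⁴
Solid square: I = a⁴/12  ⇒  a = (12I)^(1/4) = (12×2.986×10^6)^(1/4) = 77.4 mm

a ≈ 77.4 mm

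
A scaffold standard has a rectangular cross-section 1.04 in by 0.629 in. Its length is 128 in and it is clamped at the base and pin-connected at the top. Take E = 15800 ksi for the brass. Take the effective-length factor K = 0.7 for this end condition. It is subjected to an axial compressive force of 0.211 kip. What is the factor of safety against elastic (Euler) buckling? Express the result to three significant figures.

n ≈ 1.99

Buckling occurs about the weak axis: I_min = h·b³/12 with b = 0.629 in (the shorter side).
I_min = 1.04×0.629³/12 = 2.157×10^-2 in⁴
Effective length L_e = K·L = 0.7 × 128 = 89.60 in
P_cr = π²EI / L_e² = π² × 15800×10³ × 2.157×10^-2 / 89.60² = 418.9 lb
Factor of safety n = P_cr / P = 0.41893 / 0.211 = 1.99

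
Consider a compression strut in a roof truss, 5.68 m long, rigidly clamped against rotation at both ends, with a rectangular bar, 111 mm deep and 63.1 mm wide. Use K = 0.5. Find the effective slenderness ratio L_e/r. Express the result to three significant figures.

λ ≈ 156

Buckling occurs about the weak axis: I_min = h·b³/12 with b = 63.1 mm (the shorter side).
I_min = 111×63.1³/12 = 2.324×10^6 mm⁴
A = 7.004×10^3 mm²;  r_min = √(I/A) = √(2.324×10^6/7.004×10^3) = 18.22 mm
L_e = K·L = 0.5 × 5.68 m = 2.840 m = 2840.0 mm
λ = L_e / r_min = 2840.0 / 18.22 = 156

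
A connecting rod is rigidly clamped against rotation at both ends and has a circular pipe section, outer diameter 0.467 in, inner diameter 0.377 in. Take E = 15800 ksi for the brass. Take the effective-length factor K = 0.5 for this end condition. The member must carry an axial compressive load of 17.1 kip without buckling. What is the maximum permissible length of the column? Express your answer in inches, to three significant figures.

d_o = 0.467 in, d_i = 0.377 in
I = π(d_o⁴ − d_i⁴)/64 = π(0.467⁴ − 0.3770⁴)/64 = 1.343×10^-3 in⁴
At the buckling limit P_cr = P = 1.710×10^4 lb
From P_cr = π²EI/(K·L)²:  L = (1/K)·√(π²EI/P_cr) = (1/0.5)·√(π²×1.58×10^7×1.343×10^-3/1.710×10^4)
L = 7.00 in

L_max ≈ 7.00 in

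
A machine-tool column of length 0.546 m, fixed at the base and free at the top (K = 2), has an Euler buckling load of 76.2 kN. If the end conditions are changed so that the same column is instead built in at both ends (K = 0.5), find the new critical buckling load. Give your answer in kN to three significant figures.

P_cr ∝ 1/K², so P_cr,new = P_cr,old × (K_old/K_new)² = 76.2 × (2/0.5)²
= 76.2 × 16.00 = 1220 kN

P_cr ≈ 1220 kN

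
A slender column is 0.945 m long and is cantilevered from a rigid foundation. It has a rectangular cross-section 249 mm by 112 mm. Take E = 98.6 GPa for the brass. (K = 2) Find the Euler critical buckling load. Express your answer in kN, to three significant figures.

Buckling occurs about the weak axis: I_min = h·b³/12 with b = 112 mm (the shorter side).
I_min = 249×112³/12 = 2.915×10^7 mm⁴
I = 2.915×10^7 mm⁴ = 2.915×10^-5 m⁴
Effective length L_e = K·L = 2 × 0.945 = 1.890 m
P_cr = π²EI / L_e² = π² × 98.6×10⁹ × 2.915×10^-5 / 1.890² = 7.942×10^6 N

P_cr ≈ 7940 kN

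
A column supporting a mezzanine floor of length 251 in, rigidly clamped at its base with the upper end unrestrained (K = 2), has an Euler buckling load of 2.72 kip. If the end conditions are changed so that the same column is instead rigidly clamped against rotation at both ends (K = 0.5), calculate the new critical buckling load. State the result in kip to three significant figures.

P_cr ∝ 1/K², so P_cr,new = P_cr,old × (K_old/K_new)² = 2.72 × (2/0.5)²
= 2.72 × 16.00 = 43.5 kip

P_cr ≈ 43.5 kip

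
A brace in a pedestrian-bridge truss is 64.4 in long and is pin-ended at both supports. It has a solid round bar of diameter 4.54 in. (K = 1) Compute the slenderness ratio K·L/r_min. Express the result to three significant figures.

For a solid circle r = d/4 = 4.54/4 = 1.135 in
L_e = K·L = 1 × 64.4 = 64.40 in
λ = L_e / r_min = 64.400 / 1.135 = 56.7

λ ≈ 56.7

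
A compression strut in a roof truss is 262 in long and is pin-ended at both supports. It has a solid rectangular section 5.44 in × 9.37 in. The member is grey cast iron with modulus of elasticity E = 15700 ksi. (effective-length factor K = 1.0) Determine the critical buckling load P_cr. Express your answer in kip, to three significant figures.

P_cr ≈ 284 kip

Buckling occurs about the weak axis: I_min = h·b³/12 with b = 5.44 in (the shorter side).
I_min = 9.37×5.44³/12 = 125.7 in⁴
Effective length L_e = K·L = 1 × 262 = 262.0 in
P_cr = π²EI / L_e² = π² × 15700×10³ × 125.7 / 262.0² = 2.838×10^5 lb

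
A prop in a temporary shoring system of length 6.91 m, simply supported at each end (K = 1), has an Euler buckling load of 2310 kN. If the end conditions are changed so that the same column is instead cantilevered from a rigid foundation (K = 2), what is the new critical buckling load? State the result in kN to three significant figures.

P_cr ≈ 578 kN

P_cr ∝ 1/K², so P_cr,new = P_cr,old × (K_old/K_new)² = 2310 × (1/2)²
= 2310 × 0.2500 = 578 kN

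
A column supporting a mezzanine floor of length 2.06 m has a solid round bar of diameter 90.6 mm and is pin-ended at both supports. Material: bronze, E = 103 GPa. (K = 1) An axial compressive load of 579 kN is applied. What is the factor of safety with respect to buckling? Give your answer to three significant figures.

I = πd⁴/64 = π×90.6⁴/64 = 3.307×10^6 mm⁴
I = 3.307×10^6 mm⁴ = 3.307×10^-6 m⁴
Effective length L_e = K·L = 1 × 2.06 = 2.060 m
P_cr = π²EI / L_e² = π² × 103×10⁹ × 3.307×10^-6 / 2.060² = 7.923×10^5 N
Factor of safety n = P_cr / P = 792.29 / 579 = 1.37

n ≈ 1.37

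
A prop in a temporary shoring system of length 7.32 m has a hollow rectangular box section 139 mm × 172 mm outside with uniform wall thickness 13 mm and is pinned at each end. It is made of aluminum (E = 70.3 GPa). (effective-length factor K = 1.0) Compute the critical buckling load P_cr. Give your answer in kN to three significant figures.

P_cr ≈ 271 kN

Inner dimensions: h_i = 172 − 2×13 = 146.0 mm, b_i = 139 − 2×13 = 113.0 mm
Weak-axis I_min = (h_o·b_o³ − h_i·b_i³)/12 with b_o = 139, b_i = 113.0 mm (shorter outer/inner sides).
I_min = (172×139³ − 146.0×113.0³)/12 = 2.094×10^7 mm⁴
I = 2.094×10^7 mm⁴ = 2.094×10^-5 m⁴
Effective length L_e = K·L = 1 × 7.32 = 7.320 m
P_cr = π²EI / L_e² = π² × 70.3×10⁹ × 2.094×10^-5 / 7.320² = 2.711×10^5 N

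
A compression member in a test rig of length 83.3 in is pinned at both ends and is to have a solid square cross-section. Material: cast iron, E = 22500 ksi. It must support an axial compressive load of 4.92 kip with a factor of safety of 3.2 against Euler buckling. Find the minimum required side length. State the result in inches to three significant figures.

a ≈ 1.56 in

Required P_cr = n·P = 3.2 × 4.92 = 15.74 kip
L_e = K·L = 1 × 83.3 = 83.30 in
Required I = P_cr·L_e²/(π²E) = 1.574×10^4 × 83.30² / (π² × 2.25×10^7) = 0.4920 in⁴
Solid square: I = a⁴/12  ⇒  a = (12I)^(1/4) = (12×0.4920)^(1/4) = 1.56 in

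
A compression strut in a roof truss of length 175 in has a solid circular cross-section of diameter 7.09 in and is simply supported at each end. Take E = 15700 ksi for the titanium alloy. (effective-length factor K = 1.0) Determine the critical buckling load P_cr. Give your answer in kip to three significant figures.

I = πd⁴/64 = π×7.09⁴/64 = 124.0 in⁴
Effective length L_e = K·L = 1 × 175 = 175.0 in
P_cr = π²EI / L_e² = π² × 15700×10³ × 124.0 / 175.0² = 6.276×10^5 lb

P_cr ≈ 628 kip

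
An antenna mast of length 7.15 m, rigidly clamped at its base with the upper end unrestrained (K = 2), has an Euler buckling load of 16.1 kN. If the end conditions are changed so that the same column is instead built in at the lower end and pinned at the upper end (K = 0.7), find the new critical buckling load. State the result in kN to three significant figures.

P_cr ∝ 1/K², so P_cr,new = P_cr,old × (K_old/K_new)² = 16.1 × (2/0.7)²
= 16.1 × 8.163 = 131 kN

P_cr ≈ 131 kN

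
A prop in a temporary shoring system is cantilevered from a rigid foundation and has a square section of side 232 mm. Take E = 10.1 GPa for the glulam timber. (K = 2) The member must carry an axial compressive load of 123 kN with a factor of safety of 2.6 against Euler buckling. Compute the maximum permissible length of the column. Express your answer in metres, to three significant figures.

I = a⁴/12 = 232⁴/12 = 2.414×10^8 mm⁴
I = 2.414×10^-4 m⁴
Required critical load P_cr = n·P = 2.6 × 123 = 319.8 kN = 3.198×10^5 N
From P_cr = π²EI/(K·L)²:  L = (1/K)·√(π²EI/P_cr) = (1/2)·√(π²×1.01×10^10×2.414×10^-4/3.198×10^5)
L = 4.34 m

L_max ≈ 4.34 m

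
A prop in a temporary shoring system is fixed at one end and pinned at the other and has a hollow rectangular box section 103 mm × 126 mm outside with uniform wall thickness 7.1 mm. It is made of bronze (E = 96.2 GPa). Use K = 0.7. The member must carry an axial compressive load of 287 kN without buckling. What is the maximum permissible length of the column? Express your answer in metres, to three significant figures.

Inner dimensions: h_i = 126 − 2×7.1 = 111.8 mm, b_i = 103 − 2×7.1 = 88.80 mm
Weak-axis I_min = (h_o·b_o³ − h_i·b_i³)/12 with b_o = 103, b_i = 88.80 mm (shorter outer/inner sides).
I_min = (126×103³ − 111.8×88.80³)/12 = 4.950×10^6 mm⁴
I = 4.950×10^-6 m⁴
At the buckling limit P_cr = P = 2.870×10^5 N
From P_cr = π²EI/(K·L)²:  L = (1/K)·√(π²EI/P_cr) = (1/0.7)·√(π²×9.62×10^10×4.950×10^-6/2.870×10^5)
L = 5.78 m

L_max ≈ 5.78 m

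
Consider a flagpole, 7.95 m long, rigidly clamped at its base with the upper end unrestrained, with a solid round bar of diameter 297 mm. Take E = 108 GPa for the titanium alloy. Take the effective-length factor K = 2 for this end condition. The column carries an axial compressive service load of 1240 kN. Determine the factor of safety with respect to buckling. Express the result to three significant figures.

n ≈ 1.30

I = πd⁴/64 = π×297⁴/64 = 3.819×10^8 mm⁴
I = 3.819×10^8 mm⁴ = 3.819×10^-4 m⁴
Effective length L_e = K·L = 2 × 7.95 = 15.90 m
P_cr = π²EI / L_e² = π² × 108×10⁹ × 3.819×10^-4 / 15.90² = 1.610×10^6 N
Factor of safety n = P_cr / P = 1610.4 / 1240 = 1.30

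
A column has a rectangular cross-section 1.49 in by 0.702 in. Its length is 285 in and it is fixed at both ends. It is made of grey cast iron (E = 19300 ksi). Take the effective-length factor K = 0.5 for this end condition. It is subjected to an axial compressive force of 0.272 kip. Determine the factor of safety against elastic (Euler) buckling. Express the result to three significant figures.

Buckling occurs about the weak axis: I_min = h·b³/12 with b = 0.702 in (the shorter side).
I_min = 1.49×0.702³/12 = 4.296×10^-2 in⁴
Effective length L_e = K·L = 0.5 × 285 = 142.5 in
P_cr = π²EI / L_e² = π² × 19300×10³ × 4.296×10^-2 / 142.5² = 402.9 lb
Factor of safety n = P_cr / P = 0.40294 / 0.272 = 1.48

n ≈ 1.48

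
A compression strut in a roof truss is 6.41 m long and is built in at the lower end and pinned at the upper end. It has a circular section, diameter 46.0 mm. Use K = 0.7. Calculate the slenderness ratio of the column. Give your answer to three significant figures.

I = πd⁴/64 = π×46.0⁴/64 = 2.198×10^5 mm⁴
A = 1.662×10^3 mm²;  r_min = √(I/A) = √(2.198×10^5/1.662×10^3) = 11.50 mm
L_e = K·L = 0.7 × 6.41 m = 4.487 m = 4487.0 mm
λ = L_e / r_min = 4487.0 / 11.50 = 390

λ ≈ 390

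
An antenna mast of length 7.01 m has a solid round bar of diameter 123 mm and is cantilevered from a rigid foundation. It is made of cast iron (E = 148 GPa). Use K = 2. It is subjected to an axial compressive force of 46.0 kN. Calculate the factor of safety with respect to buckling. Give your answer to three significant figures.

I = πd⁴/64 = π×123⁴/64 = 1.124×10^7 mm⁴
I = 1.124×10^7 mm⁴ = 1.124×10^-5 m⁴
Effective length L_e = K·L = 2 × 7.01 = 14.02 m
P_cr = π²EI / L_e² = π² × 148×10⁹ × 1.124×10^-5 / 14.02² = 8.349×10^4 N
Factor of safety n = P_cr / P = 83.494 / 46.0 = 1.82

n ≈ 1.82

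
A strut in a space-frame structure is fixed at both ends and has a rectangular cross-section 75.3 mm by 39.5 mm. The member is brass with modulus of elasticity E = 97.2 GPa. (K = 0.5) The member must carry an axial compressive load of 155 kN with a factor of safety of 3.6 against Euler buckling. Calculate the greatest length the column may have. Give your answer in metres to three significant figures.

Buckling occurs about the weak axis: I_min = h·b³/12 with b = 39.5 mm (the shorter side).
I_min = 75.3×39.5³/12 = 3.867×10^5 mm⁴
I = 3.867×10^-7 m⁴
Required critical load P_cr = n·P = 3.6 × 155 = 558.0 kN = 5.580×10^5 N
From P_cr = π²EI/(K·L)²:  L = (1/K)·√(π²EI/P_cr) = (1/0.5)·√(π²×9.72×10^10×3.867×10^-7/5.580×10^5)
L = 1.63 m

L_max ≈ 1.63 m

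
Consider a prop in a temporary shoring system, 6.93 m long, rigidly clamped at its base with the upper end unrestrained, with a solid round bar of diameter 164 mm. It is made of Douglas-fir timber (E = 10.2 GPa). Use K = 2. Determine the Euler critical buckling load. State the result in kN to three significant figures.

P_cr ≈ 18.6 kN

I = πd⁴/64 = π×164⁴/64 = 3.551×10^7 mm⁴
I = 3.551×10^7 mm⁴ = 3.551×10^-5 m⁴
Effective length L_e = K·L = 2 × 6.93 = 13.86 m
P_cr = π²EI / L_e² = π² × 10.2×10⁹ × 3.551×10^-5 / 13.86² = 1.861×10^4 N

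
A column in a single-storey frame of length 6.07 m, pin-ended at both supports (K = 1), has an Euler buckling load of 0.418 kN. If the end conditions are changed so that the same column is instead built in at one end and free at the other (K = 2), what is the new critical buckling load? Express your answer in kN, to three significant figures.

P_cr ∝ 1/K², so P_cr,new = P_cr,old × (K_old/K_new)² = 0.418 × (1/2)²
= 0.418 × 0.2500 = 0.104 kN

P_cr ≈ 0.104 kN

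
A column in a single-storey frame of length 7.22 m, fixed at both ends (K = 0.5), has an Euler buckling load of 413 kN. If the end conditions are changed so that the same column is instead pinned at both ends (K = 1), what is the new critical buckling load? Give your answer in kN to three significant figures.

P_cr ≈ 103 kN

P_cr ∝ 1/K², so P_cr,new = P_cr,old × (K_old/K_new)² = 413 × (0.5/1)²
= 413 × 0.2500 = 103 kN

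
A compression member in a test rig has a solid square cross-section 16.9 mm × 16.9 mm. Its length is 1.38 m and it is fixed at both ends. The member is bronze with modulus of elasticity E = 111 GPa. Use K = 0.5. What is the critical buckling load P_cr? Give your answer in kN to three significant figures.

P_cr ≈ 15.6 kN

I = a⁴/12 = 16.9⁴/12 = 6.798×10^3 mm⁴
I = 6.798×10^3 mm⁴ = 6.798×10^-9 m⁴
Effective length L_e = K·L = 0.5 × 1.38 = 0.6900 m
P_cr = π²EI / L_e² = π² × 111×10⁹ × 6.798×10^-9 / 0.6900² = 1.564×10^4 N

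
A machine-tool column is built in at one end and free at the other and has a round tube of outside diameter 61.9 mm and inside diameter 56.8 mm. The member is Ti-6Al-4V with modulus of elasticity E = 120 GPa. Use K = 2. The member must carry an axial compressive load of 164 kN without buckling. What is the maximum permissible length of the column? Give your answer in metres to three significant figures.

d_o = 61.9 mm, d_i = 56.8 mm
I = π(d_o⁴ − d_i⁴)/64 = π(61.9⁴ − 56.80⁴)/64 = 2.097×10^5 mm⁴
I = 2.097×10^-7 m⁴
At the buckling limit P_cr = P = 1.640×10^5 N
From P_cr = π²EI/(K·L)²:  L = (1/K)·√(π²EI/P_cr) = (1/2)·√(π²×1.20×10^11×2.097×10^-7/1.640×10^5)
L = 0.615 m

L_max ≈ 0.615 m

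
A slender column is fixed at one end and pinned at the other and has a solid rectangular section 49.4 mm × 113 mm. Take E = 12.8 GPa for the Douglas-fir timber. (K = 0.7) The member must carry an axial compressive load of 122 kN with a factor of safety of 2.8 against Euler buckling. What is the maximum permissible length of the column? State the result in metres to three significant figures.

L_max ≈ 0.926 m

Buckling occurs about the weak axis: I_min = h·b³/12 with b = 49.4 mm (the shorter side).
I_min = 113×49.4³/12 = 1.135×10^6 mm⁴
I = 1.135×10^-6 m⁴
Required critical load P_cr = n·P = 2.8 × 122 = 341.6 kN = 3.416×10^5 N
From P_cr = π²EI/(K·L)²:  L = (1/K)·√(π²EI/P_cr) = (1/0.7)·√(π²×1.28×10^10×1.135×10^-6/3.416×10^5)
L = 0.926 m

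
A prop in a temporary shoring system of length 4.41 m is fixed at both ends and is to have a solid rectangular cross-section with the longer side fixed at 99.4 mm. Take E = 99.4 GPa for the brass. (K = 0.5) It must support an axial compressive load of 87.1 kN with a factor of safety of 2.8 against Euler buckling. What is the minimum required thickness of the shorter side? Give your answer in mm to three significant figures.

b ≈ 52.6 mm

Required P_cr = n·P = 2.8 × 87.1 = 243.9 kN
L_e = K·L = 0.5 × 4.41 = 2.205 m
Required I = P_cr·L_e²/(π²E) = 2.439×10^5 × 2.205² / (π² × 9.94×10^10) = 1.209×10^-6 m⁴
I_req = 1.209×10^6 mm⁴
Rectangle, weak axis: I_min = h·b³/12 with h = 99.4 mm fixed  ⇒  b = (12I/h)^(1/3) = 52.6 mm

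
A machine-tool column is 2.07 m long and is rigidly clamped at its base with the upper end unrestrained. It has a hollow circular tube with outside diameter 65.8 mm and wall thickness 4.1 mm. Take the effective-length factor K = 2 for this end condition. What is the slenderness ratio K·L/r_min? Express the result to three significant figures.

Inner diameter d_i = 65.8 − 2×4.1 = 57.60 mm
I = π(d_o⁴ − d_i⁴)/64 = π(65.8⁴ − 57.60⁴)/64 = 3.799×10^5 mm⁴
A = 794.7 mm²;  r_min = √(I/A) = √(3.799×10^5/794.7) = 21.86 mm
L_e = K·L = 2 × 2.07 m = 4.140 m = 4140.0 mm
λ = L_e / r_min = 4140.0 / 21.86 = 189

λ ≈ 189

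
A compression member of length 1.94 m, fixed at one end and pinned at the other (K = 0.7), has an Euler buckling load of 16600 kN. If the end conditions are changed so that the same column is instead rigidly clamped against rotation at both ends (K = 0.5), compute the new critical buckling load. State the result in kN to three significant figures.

P_cr ≈ 32500 kN

P_cr ∝ 1/K², so P_cr,new = P_cr,old × (K_old/K_new)² = 16600 × (0.7/0.5)²
= 16600 × 1.960 = 32500 kN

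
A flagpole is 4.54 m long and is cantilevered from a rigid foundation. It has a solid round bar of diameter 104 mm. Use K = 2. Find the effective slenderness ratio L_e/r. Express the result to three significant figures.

For a solid circle r = d/4 = 104/4 = 26.00 mm
L_e = K·L = 2 × 4.54 m = 9.080 m = 9080.0 mm
λ = L_e / r_min = 9080.0 / 26.00 = 349

λ ≈ 349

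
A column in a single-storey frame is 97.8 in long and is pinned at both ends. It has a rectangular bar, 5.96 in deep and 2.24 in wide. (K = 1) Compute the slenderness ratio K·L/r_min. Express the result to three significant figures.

λ ≈ 151

Buckling occurs about the weak axis: I_min = h·b³/12 with b = 2.24 in (the shorter side).
I_min = 5.96×2.24³/12 = 5.582 in⁴
A = 13.35 in²;  r_min = √(I/A) = √(5.582/13.35) = 0.6466 in
L_e = K·L = 1 × 97.8 = 97.80 in
λ = L_e / r_min = 97.800 / 0.6466 = 151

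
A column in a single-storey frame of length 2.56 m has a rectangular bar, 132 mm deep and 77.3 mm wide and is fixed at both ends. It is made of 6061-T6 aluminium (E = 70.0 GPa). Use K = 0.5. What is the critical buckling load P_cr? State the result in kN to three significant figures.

P_cr ≈ 2140 kN

Buckling occurs about the weak axis: I_min = h·b³/12 with b = 77.3 mm (the shorter side).
I_min = 132×77.3³/12 = 5.081×10^6 mm⁴
I = 5.081×10^6 mm⁴ = 5.081×10^-6 m⁴
Effective length L_e = K·L = 0.5 × 2.56 = 1.280 m
P_cr = π²EI / L_e² = π² × 70.0×10⁹ × 5.081×10^-6 / 1.280² = 2.142×10^6 N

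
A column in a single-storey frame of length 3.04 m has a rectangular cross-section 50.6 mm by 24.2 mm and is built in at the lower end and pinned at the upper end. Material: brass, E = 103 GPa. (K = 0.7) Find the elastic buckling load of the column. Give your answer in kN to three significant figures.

Buckling occurs about the weak axis: I_min = h·b³/12 with b = 24.2 mm (the shorter side).
I_min = 50.6×24.2³/12 = 5.976×10^4 mm⁴
I = 5.976×10^4 mm⁴ = 5.976×10^-8 m⁴
Effective length L_e = K·L = 0.7 × 3.04 = 2.128 m
P_cr = π²EI / L_e² = π² × 103×10⁹ × 5.976×10^-8 / 2.128² = 1.342×10^4 N

P_cr ≈ 13.4 kN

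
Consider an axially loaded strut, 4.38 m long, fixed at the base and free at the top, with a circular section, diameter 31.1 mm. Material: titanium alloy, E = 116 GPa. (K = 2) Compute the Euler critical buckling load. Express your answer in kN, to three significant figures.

I = πd⁴/64 = π×31.1⁴/64 = 4.592×10^4 mm⁴
I = 4.592×10^4 mm⁴ = 4.592×10^-8 m⁴
Effective length L_e = K·L = 2 × 4.38 = 8.760 m
P_cr = π²EI / L_e² = π² × 116×10⁹ × 4.592×10^-8 / 8.760² = 685.1 N

P_cr ≈ 0.685 kN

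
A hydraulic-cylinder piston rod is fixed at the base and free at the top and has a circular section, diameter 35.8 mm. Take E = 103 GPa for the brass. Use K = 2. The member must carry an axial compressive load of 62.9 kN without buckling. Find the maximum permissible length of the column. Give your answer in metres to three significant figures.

I = πd⁴/64 = π×35.8⁴/64 = 8.063×10^4 mm⁴
I = 8.063×10^-8 m⁴
At the buckling limit P_cr = P = 6.290×10^4 N
From P_cr = π²EI/(K·L)²:  L = (1/K)·√(π²EI/P_cr) = (1/2)·√(π²×1.03×10^11×8.063×10^-8/6.290×10^4)
L = 0.571 m

L_max ≈ 0.571 m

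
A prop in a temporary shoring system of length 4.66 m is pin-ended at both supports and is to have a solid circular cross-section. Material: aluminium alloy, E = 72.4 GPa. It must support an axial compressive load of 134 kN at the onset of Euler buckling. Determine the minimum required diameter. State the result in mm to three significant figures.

d ≈ 95.4 mm

L_e = K·L = 1 × 4.66 = 4.660 m
Required I = P_cr·L_e²/(π²E) = 1.340×10^5 × 4.660² / (π² × 7.24×10^10) = 4.072×10^-6 m⁴
I_req = 4.072×10^6 mm⁴
Solid circle: I = πd⁴/64  ⇒  d = (64I/π)^(1/4) = (64×4.072×10^6/π)^(1/4) = 95.4 mm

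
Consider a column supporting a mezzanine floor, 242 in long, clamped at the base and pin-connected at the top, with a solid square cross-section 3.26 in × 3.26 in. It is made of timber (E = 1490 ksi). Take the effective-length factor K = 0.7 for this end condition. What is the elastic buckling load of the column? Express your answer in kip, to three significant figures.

P_cr ≈ 4.82 kip

I = a⁴/12 = 3.26⁴/12 = 9.412 in⁴
Effective length L_e = K·L = 0.7 × 242 = 169.4 in
P_cr = π²EI / L_e² = π² × 1490×10³ × 9.412 / 169.4² = 4.823×10^3 lb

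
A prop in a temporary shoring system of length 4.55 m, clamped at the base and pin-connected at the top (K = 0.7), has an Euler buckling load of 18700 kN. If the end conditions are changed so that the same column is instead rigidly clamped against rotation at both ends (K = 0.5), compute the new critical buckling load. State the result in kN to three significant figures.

P_cr ∝ 1/K², so P_cr,new = P_cr,old × (K_old/K_new)² = 18700 × (0.7/0.5)²
= 18700 × 1.960 = 36700 kN

P_cr ≈ 36700 kN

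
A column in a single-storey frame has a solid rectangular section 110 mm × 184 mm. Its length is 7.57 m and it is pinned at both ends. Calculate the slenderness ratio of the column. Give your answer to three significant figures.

λ ≈ 238

Buckling occurs about the weak axis: I_min = h·b³/12 with b = 110 mm (the shorter side).
I_min = 184×110³/12 = 2.041×10^7 mm⁴
A = 2.024×10^4 mm²;  r_min = √(I/A) = √(2.041×10^7/2.024×10^4) = 31.75 mm
L_e = K·L = 1 × 7.57 m = 7.570 m = 7570.0 mm
λ = L_e / r_min = 7570.0 / 31.75 = 238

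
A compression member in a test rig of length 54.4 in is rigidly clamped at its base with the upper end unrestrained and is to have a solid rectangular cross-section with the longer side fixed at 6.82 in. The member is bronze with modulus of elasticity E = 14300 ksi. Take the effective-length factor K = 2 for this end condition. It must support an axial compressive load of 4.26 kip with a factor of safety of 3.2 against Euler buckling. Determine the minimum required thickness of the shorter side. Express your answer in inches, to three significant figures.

Required P_cr = n·P = 3.2 × 4.26 = 13.63 kip
L_e = K·L = 2 × 54.4 = 108.8 in
Required I = P_cr·L_e²/(π²E) = 1.363×10^4 × 108.8² / (π² × 1.43×10^7) = 1.143 in⁴
Rectangle, weak axis: I_min = h·b³/12 with h = 6.82 in fixed  ⇒  b = (12I/h)^(1/3) = 1.26 in

b ≈ 1.26 in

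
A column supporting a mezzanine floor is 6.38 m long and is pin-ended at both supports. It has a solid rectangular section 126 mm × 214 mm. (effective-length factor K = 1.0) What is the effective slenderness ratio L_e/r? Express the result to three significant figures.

Buckling occurs about the weak axis: I_min = h·b³/12 with b = 126 mm (the shorter side).
I_min = 214×126³/12 = 3.567×10^7 mm⁴
A = 2.696×10^4 mm²;  r_min = √(I/A) = √(3.567×10^7/2.696×10^4) = 36.37 mm
L_e = K·L = 1 × 6.38 m = 6.380 m = 6380.0 mm
λ = L_e / r_min = 6380.0 / 36.37 = 175

λ ≈ 175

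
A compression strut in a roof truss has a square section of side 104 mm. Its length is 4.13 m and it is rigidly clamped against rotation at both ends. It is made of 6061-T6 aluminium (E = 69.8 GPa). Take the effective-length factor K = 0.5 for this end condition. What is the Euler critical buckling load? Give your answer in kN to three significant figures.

P_cr ≈ 1570 kN

I = a⁴/12 = 104⁴/12 = 9.749×10^6 mm⁴
I = 9.749×10^6 mm⁴ = 9.749×10^-6 m⁴
Effective length L_e = K·L = 0.5 × 4.13 = 2.065 m
P_cr = π²EI / L_e² = π² × 69.8×10⁹ × 9.749×10^-6 / 2.065² = 1.575×10^6 N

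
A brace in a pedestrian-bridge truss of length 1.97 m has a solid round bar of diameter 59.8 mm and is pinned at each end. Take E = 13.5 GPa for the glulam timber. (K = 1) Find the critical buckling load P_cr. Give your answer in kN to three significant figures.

P_cr ≈ 21.6 kN

I = πd⁴/64 = π×59.8⁴/64 = 6.277×10^5 mm⁴
I = 6.277×10^5 mm⁴ = 6.277×10^-7 m⁴
Effective length L_e = K·L = 1 × 1.97 = 1.970 m
P_cr = π²EI / L_e² = π² × 13.5×10⁹ × 6.277×10^-7 / 1.970² = 2.155×10^4 N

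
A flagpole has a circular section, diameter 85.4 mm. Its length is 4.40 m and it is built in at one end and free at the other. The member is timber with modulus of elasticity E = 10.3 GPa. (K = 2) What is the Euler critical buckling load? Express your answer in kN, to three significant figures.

I = πd⁴/64 = π×85.4⁴/64 = 2.611×10^6 mm⁴
I = 2.611×10^6 mm⁴ = 2.611×10^-6 m⁴
Effective length L_e = K·L = 2 × 4.40 = 8.800 m
P_cr = π²EI / L_e² = π² × 10.3×10⁹ × 2.611×10^-6 / 8.800² = 3.427×10^3 N

P_cr ≈ 3.43 kN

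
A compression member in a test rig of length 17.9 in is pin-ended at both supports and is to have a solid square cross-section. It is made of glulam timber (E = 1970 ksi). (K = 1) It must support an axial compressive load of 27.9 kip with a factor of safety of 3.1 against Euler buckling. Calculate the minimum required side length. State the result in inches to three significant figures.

a ≈ 2.03 in

Required P_cr = n·P = 3.1 × 27.9 = 86.49 kip
L_e = K·L = 1 × 17.9 = 17.90 in
Required I = P_cr·L_e²/(π²E) = 8.649×10^4 × 17.90² / (π² × 1.97×10^6) = 1.425 in⁴
Solid square: I = a⁴/12  ⇒  a = (12I)^(1/4) = (12×1.425)^(1/4) = 2.03 in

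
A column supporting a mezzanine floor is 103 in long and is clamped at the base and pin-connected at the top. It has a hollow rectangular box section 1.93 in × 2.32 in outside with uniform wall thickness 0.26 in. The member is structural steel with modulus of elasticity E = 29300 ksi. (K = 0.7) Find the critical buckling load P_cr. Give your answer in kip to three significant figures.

Inner dimensions: h_i = 2.32 − 2×0.26 = 1.800 in, b_i = 1.93 − 2×0.26 = 1.410 in
Weak-axis I_min = (h_o·b_o³ − h_i·b_i³)/12 with b_o = 1.93, b_i = 1.410 in (shorter outer/inner sides).
I_min = (2.32×1.93³ − 1.800×1.410³)/12 = 0.9694 in⁴
Effective length L_e = K·L = 0.7 × 103 = 72.10 in
P_cr = π²EI / L_e² = π² × 29300×10³ × 0.9694 / 72.10² = 5.393×10^4 lb

P_cr ≈ 53.9 kip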